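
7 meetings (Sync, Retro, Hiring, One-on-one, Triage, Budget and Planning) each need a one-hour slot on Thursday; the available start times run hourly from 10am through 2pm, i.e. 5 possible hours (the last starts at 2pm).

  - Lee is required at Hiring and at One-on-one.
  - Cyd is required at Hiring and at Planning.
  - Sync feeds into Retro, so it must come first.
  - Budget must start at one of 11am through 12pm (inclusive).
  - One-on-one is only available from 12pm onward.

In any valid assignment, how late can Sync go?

1pm

Downstream work caps Sync at 1pm.
Sync at 1pm is achievable: Retro in 2pm, Planning in 11am, One-on-one in 12pm, Triage in 10am, Sync in 1pm, Budget in 11am, Hiring in 10am.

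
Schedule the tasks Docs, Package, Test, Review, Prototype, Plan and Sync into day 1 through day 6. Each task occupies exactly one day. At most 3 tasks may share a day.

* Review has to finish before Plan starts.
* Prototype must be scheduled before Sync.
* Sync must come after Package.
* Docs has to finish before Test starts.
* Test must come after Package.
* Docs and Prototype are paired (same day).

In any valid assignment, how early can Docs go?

Downstream work caps Docs at day 5.
Docs at day 1 is achievable: Review=day 2, Package=day 1, Plan=day 3, Docs=day 1, Test=day 2, Sync=day 2, Prototype=day 1.

day 1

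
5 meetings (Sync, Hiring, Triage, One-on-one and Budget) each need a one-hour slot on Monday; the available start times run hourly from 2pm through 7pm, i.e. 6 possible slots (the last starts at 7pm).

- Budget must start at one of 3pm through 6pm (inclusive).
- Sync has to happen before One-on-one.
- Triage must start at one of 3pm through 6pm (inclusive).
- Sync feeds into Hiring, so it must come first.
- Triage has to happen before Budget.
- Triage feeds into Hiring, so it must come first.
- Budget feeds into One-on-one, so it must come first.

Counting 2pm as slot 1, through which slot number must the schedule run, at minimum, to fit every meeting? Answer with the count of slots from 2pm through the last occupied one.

The precedence chain requires at least 3 distinct slots.
Propagating the time windows through the other constraints, One-on-one can't land before 5pm — that is slot 4 counting from 2pm — so the schedule must run through at least 4 slots.
4 works (last occupied slot: 5pm): for example One-on-one=5pm; Sync=2pm; Budget=4pm; Triage=3pm; Hiring=4pm.

4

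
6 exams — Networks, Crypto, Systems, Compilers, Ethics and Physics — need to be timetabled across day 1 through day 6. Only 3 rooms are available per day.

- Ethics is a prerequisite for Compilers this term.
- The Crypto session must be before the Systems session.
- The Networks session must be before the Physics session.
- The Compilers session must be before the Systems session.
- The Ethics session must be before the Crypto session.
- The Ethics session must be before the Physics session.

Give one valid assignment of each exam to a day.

Physics=day 2; Compilers=day 2; Crypto=day 2; Networks=day 1; Ethics=day 1; Systems=day 3

Checking: Ethics(day 1) before Crypto(day 2); Crypto(day 2) before Systems(day 3); Compilers(day 2) before Systems(day 3); Networks(day 1) before Physics(day 2); Ethics(day 1) before Compilers(day 2); Ethics(day 1) before Physics(day 2); max 3 per day (cap 3).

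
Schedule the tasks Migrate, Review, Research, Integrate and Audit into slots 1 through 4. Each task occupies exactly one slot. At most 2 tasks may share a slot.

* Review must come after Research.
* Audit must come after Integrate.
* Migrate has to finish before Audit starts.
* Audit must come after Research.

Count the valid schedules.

Splitting on Migrate: it can be 1 (22), 2 (22), 3 (15). Listing each branch's schedules as (Review, Research, Integrate, Audit):
Migrate=1: (2,1,2,3) (2,1,2,4) (2,1,3,4) (3,1,2,3) (3,1,2,4) (3,1,3,4) (3,2,1,3) (3,2,1,4) (3,2,2,3) (3,2,2,4) (3,2,3,4) (4,1,2,3) (4,1,2,4) (4,1,3,4) (4,2,1,3) (4,2,1,4) (4,2,2,3) (4,2,2,4) (4,2,3,4) (4,3,1,4) (4,3,2,4) (4,3,3,4) — 22.
Migrate=2: (2,1,1,3) (2,1,1,4) (2,1,3,4) (3,1,1,3) (3,1,1,4) (3,1,2,3) (3,1,2,4) (3,1,3,4) (3,2,1,3) (3,2,1,4) (3,2,3,4) (4,1,1,3) (4,1,1,4) (4,1,2,3) (4,1,2,4) (4,1,3,4) (4,2,1,3) (4,2,1,4) (4,2,3,4) (4,3,1,4) (4,3,2,4) (4,3,3,4) — 22.
Migrate=3: (2,1,1,4) (2,1,2,4) (2,1,3,4) (3,1,1,4) (3,1,2,4) (3,2,1,4) (3,2,2,4) (4,1,1,4) (4,1,2,4) (4,1,3,4) (4,2,1,4) (4,2,2,4) (4,2,3,4) (4,3,1,4) (4,3,2,4) — 15.
Summing: 22 + 22 + 15 = 59.

59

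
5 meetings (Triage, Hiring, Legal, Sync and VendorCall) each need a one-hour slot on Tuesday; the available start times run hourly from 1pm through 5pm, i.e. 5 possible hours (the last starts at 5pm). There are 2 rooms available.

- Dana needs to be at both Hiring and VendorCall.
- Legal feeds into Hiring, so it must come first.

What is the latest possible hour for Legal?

4pm

Downstream work caps Legal at 4pm.
Legal at 4pm is achievable: VendorCall in 2pm; Triage in 1pm; Hiring in 5pm; Sync in 1pm; Legal in 4pm.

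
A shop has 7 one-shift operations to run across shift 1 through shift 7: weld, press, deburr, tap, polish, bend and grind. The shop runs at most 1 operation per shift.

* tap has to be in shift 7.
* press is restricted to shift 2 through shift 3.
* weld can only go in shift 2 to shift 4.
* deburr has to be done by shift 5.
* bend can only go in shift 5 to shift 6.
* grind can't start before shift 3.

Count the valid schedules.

25

Splitting on weld: it can be shift 2 (7), shift 3 (7), shift 4 (11). Listing each branch's schedules as (press, deburr, tap, polish, bend, grind) by shift number:
weld=shift 2: (3,1,7,4,5,6) (3,1,7,4,6,5) (3,1,7,5,6,4) (3,1,7,6,5,4) (3,4,7,1,5,6) (3,4,7,1,6,5) (3,5,7,1,6,4) — 7.
weld=shift 3: (2,1,7,4,5,6) (2,1,7,4,6,5) (2,1,7,5,6,4) (2,1,7,6,5,4) (2,4,7,1,5,6) (2,4,7,1,6,5) (2,5,7,1,6,4) — 7.
weld=shift 4: (2,1,7,3,5,6) (2,1,7,3,6,5) (2,1,7,5,6,3) (2,1,7,6,5,3) (2,3,7,1,5,6) (2,3,7,1,6,5) (2,5,7,1,6,3) (3,1,7,2,5,6) (3,1,7,2,6,5) (3,2,7,1,5,6) (3,2,7,1,6,5) — 11.
Summing: 7 + 7 + 11 = 25.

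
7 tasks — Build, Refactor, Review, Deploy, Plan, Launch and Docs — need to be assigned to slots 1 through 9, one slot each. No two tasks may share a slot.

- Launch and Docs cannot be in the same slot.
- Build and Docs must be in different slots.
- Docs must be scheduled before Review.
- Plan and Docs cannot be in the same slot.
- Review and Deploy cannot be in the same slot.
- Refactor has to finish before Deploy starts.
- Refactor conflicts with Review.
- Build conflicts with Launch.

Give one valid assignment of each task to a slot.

Docs in 2, Deploy in 4, Refactor in 1, Launch in 7, Plan in 6, Review in 3, Build in 5

Checking: Docs(2) before Review(3); Refactor(1) before Deploy(4); Build(5) != Launch(7); Refactor(1) != Review(3); Build(5) != Docs(2); Launch(7) != Docs(2); Plan(6) != Docs(2); Review(3) != Deploy(4); max 1 per slot (cap 1).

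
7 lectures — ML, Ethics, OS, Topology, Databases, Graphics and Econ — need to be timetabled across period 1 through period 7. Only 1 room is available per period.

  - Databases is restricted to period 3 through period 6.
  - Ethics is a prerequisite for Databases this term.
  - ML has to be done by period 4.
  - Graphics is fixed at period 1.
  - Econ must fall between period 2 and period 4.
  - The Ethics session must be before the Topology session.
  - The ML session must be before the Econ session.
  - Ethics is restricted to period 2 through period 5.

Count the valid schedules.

15

Splitting on ML: it can be period 2 (10), period 3 (5). Listing each branch's schedules as (Ethics, OS, Topology, Databases, Graphics, Econ) by period number:
ML=period 2: (3,5,7,6,1,4) (3,6,7,5,1,4) (3,7,5,6,1,4) (3,7,6,5,1,4) (4,5,7,6,1,3) (4,6,7,5,1,3) (4,7,5,6,1,3) (4,7,6,5,1,3) (5,3,7,6,1,4) (5,4,7,6,1,3) — 10.
ML=period 3: (2,5,7,6,1,4) (2,6,7,5,1,4) (2,7,5,6,1,4) (2,7,6,5,1,4) (5,2,7,6,1,4) — 5.
Summing: 10 + 5 = 15.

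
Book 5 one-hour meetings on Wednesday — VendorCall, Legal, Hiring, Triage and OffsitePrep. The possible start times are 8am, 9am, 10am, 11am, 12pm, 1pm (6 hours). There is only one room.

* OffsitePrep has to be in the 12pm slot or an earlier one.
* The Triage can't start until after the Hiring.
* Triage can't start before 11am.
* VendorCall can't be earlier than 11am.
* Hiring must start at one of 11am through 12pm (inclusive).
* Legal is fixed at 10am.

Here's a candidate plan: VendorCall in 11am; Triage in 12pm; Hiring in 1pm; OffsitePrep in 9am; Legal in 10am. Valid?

VendorCall can't be earlier than 11am — holds.
Hiring must start at one of 11am through 12pm (inclusive) — violated.
There is only one room — holds.
OffsitePrep has to be in the 12pm slot or an earlier one — holds.
Legal is fixed at 10am — holds.
The Triage can't start until after the Hiring — violated.
Triage can't start before 11am — holds.

No — it violates: The Triage can't start until after the Hiring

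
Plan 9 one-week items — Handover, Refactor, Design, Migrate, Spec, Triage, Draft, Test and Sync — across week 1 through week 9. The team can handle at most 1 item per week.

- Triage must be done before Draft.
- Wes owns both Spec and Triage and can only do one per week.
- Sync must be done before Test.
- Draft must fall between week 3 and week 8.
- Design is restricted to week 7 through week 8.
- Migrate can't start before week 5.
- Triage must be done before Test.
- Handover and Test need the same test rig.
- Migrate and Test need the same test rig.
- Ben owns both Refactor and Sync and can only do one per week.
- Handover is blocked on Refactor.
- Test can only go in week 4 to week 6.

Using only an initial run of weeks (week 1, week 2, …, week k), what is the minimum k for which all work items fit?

9

The precedence chain requires at least 2 distinct weeks.
With at most 1 per week and 9 work items, at least 9 weeks are needed.
Design can't be placed before week 7, so the schedule must run through at least week 7.
9 works (last occupied week: week 9): for example Triage in week 1, Spec in week 9, Design in week 7, Test in week 4, Handover in week 8, Draft in week 3, Migrate in week 5, Sync in week 2, Refactor in week 6.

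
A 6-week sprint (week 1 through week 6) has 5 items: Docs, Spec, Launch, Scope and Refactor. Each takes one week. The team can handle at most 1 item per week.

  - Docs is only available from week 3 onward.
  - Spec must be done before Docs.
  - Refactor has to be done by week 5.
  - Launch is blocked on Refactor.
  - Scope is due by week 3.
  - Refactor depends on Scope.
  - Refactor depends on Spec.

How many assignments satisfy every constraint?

36

Splitting on Docs: it can be week 3 (6), week 4 (10), week 5 (10), week 6 (10). Listing each branch's schedules as (Spec, Launch, Scope, Refactor) by week number:
Docs=week 3: (1,5,2,4) (1,6,2,4) (1,6,2,5) (2,5,1,4) (2,6,1,4) (2,6,1,5) — 6.
Docs=week 4: (1,5,2,3) (1,6,2,3) (1,6,2,5) (1,6,3,5) (2,5,1,3) (2,6,1,3) (2,6,1,5) (2,6,3,5) (3,6,1,5) (3,6,2,5) — 10.
Docs=week 5: (1,4,2,3) (1,6,2,3) (1,6,2,4) (1,6,3,4) (2,4,1,3) (2,6,1,3) (2,6,1,4) (2,6,3,4) (3,6,1,4) (3,6,2,4) — 10.
Docs=week 6: (1,4,2,3) (1,5,2,3) (1,5,2,4) (1,5,3,4) (2,4,1,3) (2,5,1,3) (2,5,1,4) (2,5,3,4) (3,5,1,4) (3,5,2,4) — 10.
Summing: 6 + 10 + 10 + 10 = 36.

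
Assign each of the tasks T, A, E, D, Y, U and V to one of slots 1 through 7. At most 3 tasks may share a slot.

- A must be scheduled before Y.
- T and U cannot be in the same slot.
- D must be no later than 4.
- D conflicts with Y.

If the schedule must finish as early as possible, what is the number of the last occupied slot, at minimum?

The precedence chain requires at least 2 distinct slots.
With at most 3 per slot and 7 tasks, at least 3 slots are needed.
3 works (last occupied slot: 3): for example D in 3; A in 1; U in 2; V in 2; Y in 2; E in 1; T in 1.

slot 3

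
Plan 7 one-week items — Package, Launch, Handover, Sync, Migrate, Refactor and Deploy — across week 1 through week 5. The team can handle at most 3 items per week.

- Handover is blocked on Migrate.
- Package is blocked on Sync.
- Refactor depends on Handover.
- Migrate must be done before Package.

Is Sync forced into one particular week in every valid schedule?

Sync can be week 1 (e.g. Package -> week 2, Launch -> week 1, Deploy -> week 2, Migrate -> week 1, Refactor -> week 3, Handover -> week 2, Sync -> week 1) or week 2 (e.g. Refactor in week 3, Deploy in week 1, Handover in week 2, Migrate in week 1, Launch in week 1, Sync in week 2, Package in week 3).

No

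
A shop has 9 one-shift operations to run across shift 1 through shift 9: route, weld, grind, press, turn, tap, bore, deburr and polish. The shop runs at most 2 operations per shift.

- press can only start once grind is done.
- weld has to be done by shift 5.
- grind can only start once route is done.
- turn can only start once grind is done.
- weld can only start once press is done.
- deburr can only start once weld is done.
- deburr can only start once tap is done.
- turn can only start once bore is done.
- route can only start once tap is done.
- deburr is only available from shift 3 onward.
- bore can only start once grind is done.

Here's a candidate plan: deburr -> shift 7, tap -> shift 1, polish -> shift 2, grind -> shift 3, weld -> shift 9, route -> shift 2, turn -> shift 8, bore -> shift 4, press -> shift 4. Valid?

turn can only start once grind is done — holds.
The shop runs at most 2 operations per shift — holds.
bore can only start once grind is done — holds.
grind can only start once route is done — holds.
weld can only start once press is done — holds.
weld has to be done by shift 5 — violated.
route can only start once tap is done — holds.
press can only start once grind is done — holds.
deburr can only start once tap is done — holds.
turn can only start once bore is done — holds.
deburr is only available from shift 3 onward — holds.
deburr can only start once weld is done — violated.

No. weld has to be done by shift 5 is not satisfied.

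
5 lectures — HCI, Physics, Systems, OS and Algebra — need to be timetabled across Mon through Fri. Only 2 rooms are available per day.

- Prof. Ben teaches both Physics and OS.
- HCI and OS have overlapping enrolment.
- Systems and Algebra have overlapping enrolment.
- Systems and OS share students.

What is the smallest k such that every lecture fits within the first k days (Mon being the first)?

3 days

With at most 2 per day and 5 lectures, at least 3 days are needed.
3 works (last occupied day: Wed): for example Physics in Mon; Algebra in Wed; HCI in Mon; OS in Wed; Systems in Tue.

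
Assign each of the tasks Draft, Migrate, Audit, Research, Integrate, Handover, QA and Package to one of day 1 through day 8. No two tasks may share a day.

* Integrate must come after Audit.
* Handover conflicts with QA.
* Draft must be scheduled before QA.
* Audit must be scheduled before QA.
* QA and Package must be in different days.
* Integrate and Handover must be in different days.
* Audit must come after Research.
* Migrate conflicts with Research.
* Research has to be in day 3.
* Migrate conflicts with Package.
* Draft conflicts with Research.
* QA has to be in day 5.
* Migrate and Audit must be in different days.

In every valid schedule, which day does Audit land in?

Research is fixed at day 3 and must come before Audit, so Audit is at least day 4.
QA is fixed at day 5 and must come after Audit, so Audit is at most day 4.
So Audit must be day 4.

day 4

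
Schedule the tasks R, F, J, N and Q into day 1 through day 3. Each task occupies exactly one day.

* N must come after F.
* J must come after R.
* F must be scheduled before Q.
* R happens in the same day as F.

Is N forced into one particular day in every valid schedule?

No

N can be day 2 (e.g. R in day 1; J in day 2; Q in day 2; N in day 2; F in day 1) or day 3 (e.g. Q=day 2, N=day 3, R=day 1, F=day 1, J=day 2).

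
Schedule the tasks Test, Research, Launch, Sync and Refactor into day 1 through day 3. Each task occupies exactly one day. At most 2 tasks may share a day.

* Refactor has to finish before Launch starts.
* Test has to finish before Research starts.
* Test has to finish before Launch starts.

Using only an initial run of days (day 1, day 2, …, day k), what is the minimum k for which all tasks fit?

The precedence chain requires at least 2 distinct days.
With at most 2 per day and 5 tasks, at least 3 days are needed.
3 works (last occupied day: day 3): for example Sync -> day 3, Refactor -> day 1, Launch -> day 2, Research -> day 2, Test -> day 1.

3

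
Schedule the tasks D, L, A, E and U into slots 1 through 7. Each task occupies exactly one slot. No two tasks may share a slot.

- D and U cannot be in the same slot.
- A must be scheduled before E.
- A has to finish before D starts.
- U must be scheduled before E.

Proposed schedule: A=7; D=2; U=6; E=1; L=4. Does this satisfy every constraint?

A must be scheduled before E — violated.
D and U cannot be in the same slot — holds.
A has to finish before D starts — violated.
U must be scheduled before E — violated.
No two tasks may share a slot — holds.

Invalid. A must be scheduled before E.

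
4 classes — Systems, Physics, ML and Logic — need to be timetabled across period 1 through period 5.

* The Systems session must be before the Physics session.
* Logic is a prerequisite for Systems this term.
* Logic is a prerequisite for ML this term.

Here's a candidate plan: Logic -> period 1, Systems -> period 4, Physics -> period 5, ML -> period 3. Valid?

Valid

Logic is a prerequisite for Systems this term — holds.
The Systems session must be before the Physics session — holds.
Logic is a prerequisite for ML this term — holds.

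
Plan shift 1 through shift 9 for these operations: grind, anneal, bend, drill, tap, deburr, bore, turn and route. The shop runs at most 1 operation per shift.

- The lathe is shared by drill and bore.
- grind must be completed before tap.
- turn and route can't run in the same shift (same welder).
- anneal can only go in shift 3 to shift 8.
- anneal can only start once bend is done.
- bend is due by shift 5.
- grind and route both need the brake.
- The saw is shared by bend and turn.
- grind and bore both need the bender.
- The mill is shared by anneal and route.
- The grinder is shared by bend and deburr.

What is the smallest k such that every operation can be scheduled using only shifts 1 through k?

The precedence chain requires at least 2 distinct shifts.
With at most 1 per shift and 9 operations, at least 9 shifts are needed.
anneal can't be placed before shift 3, so the schedule must run through at least shift 3.
9 works (last occupied shift: shift 9): for example deburr -> shift 6, grind -> shift 2, turn -> shift 8, drill -> shift 5, tap -> shift 4, route -> shift 9, bend -> shift 1, anneal -> shift 3, bore -> shift 7.

9 shifts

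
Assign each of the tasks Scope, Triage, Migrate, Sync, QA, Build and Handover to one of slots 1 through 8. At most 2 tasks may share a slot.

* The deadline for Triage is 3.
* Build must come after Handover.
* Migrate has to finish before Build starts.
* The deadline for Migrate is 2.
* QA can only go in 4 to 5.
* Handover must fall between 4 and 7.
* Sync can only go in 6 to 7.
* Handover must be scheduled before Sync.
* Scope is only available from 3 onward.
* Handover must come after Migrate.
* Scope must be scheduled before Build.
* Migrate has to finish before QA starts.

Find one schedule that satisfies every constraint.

Handover=4, Migrate=1, Build=5, Scope=3, QA=4, Sync=6, Triage=1

Checking: Migrate(1) before Build(5); Migrate(1) before Handover(4); Handover(4) before Sync(6); Migrate(1) before QA(4); Scope(3) before Build(5); Handover(4) before Build(5); Migrate=1 in [1,2]; QA=4 in [4,5]; Handover=4 in [4,7]; Scope=3 in [3,8]; Sync=6 in [6,7]; Triage=1 in [1,3]; max 2 per slot (cap 2).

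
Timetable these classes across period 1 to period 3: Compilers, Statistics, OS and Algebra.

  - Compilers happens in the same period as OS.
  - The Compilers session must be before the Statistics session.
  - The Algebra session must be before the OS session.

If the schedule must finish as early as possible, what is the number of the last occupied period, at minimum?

period 3

The precedence chain requires at least 3 distinct periods.
3 works (last occupied period: period 3): for example Statistics -> period 3, OS -> period 2, Algebra -> period 1, Compilers -> period 2.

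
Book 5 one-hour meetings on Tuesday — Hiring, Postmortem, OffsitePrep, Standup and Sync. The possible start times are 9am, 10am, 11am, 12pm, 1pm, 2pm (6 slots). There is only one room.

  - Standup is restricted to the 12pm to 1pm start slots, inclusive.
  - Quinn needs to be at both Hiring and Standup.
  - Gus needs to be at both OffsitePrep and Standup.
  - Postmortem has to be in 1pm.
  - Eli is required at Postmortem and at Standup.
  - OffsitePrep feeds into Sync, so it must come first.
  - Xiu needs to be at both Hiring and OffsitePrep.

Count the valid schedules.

12

Splitting on Hiring: it can be 9am (3), 10am (3), 11am (3), 2pm (3). Listing each branch's schedules as (Postmortem, OffsitePrep, Standup, Sync):
Hiring=9am: (1pm,10am,12pm,11am) (1pm,10am,12pm,2pm) (1pm,11am,12pm,2pm) — 3.
Hiring=10am: (1pm,9am,12pm,11am) (1pm,9am,12pm,2pm) (1pm,11am,12pm,2pm) — 3.
Hiring=11am: (1pm,9am,12pm,10am) (1pm,9am,12pm,2pm) (1pm,10am,12pm,2pm) — 3.
Hiring=2pm: (1pm,9am,12pm,10am) (1pm,9am,12pm,11am) (1pm,10am,12pm,11am) — 3.
Summing: 3 + 3 + 3 + 3 = 12.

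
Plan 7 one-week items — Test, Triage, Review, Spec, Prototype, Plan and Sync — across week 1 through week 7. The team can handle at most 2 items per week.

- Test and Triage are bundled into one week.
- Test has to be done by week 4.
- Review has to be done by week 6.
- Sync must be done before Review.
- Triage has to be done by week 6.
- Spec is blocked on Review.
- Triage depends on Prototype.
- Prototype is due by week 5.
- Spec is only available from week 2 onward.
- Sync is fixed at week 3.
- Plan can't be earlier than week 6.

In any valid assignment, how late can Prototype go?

week 3

Prototype's own window allows nothing later than week 5; downstream work caps Prototype at week 3.
Prototype at week 3 is achievable: Plan in week 6, Triage in week 4, Review in week 5, Prototype in week 3, Test in week 4, Spec in week 6, Sync in week 3.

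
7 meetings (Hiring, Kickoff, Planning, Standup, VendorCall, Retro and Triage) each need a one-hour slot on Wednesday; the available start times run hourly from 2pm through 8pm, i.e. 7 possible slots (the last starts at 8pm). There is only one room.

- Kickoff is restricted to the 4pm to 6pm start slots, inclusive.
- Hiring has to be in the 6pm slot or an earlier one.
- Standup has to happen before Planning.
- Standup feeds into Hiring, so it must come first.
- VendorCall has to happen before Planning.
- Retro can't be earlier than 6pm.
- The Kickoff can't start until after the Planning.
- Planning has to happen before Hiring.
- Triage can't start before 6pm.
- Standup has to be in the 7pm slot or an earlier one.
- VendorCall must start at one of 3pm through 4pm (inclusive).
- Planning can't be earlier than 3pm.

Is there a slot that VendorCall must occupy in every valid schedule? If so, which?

VendorCall is available from 3pm; VendorCall's own window allows nothing later than 4pm.
So VendorCall is pinned to 3pm.

3pm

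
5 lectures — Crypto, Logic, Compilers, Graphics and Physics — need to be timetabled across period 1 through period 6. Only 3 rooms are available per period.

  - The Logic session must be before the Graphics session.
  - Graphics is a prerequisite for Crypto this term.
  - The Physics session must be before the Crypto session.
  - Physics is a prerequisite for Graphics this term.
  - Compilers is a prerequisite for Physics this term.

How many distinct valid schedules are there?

Splitting on Crypto: it can be period 4 (2), period 5 (11), period 6 (35). Listing each branch's schedules as (Logic, Compilers, Graphics, Physics) by period number:
Crypto=period 4: (1,1,3,2) (2,1,3,2) — 2.
Crypto=period 5: (1,1,3,2) (1,1,4,2) (1,1,4,3) (1,2,4,3) (2,1,3,2) (2,1,4,2) (2,1,4,3) (2,2,4,3) (3,1,4,2) (3,1,4,3) (3,2,4,3) — 11.
Crypto=period 6: (1,1,3,2) (1,1,4,2) (1,1,4,3) (1,1,5,2) (1,1,5,3) (1,1,5,4) (1,2,4,3) (1,2,5,3) (1,2,5,4) (1,3,5,4) (2,1,3,2) (2,1,4,2) (2,1,4,3) (2,1,5,2) (2,1,5,3) (2,1,5,4) (2,2,4,3) (2,2,5,3) (2,2,5,4) (2,3,5,4) (3,1,4,2) (3,1,4,3) (3,1,5,2) (3,1,5,3) (3,1,5,4) (3,2,4,3) (3,2,5,3) (3,2,5,4) (3,3,5,4) (4,1,5,2) (4,1,5,3) (4,1,5,4) (4,2,5,3) (4,2,5,4) (4,3,5,4) — 35.
Summing: 2 + 11 + 35 = 48.

48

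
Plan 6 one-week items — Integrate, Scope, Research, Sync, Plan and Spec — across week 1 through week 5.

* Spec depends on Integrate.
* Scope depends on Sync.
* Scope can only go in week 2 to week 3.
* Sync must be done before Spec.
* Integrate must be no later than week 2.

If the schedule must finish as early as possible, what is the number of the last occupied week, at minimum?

week 2

The precedence chain requires at least 2 distinct weeks.
2 works (last occupied week: week 2): for example Scope in week 2, Research in week 1, Sync in week 1, Integrate in week 1, Spec in week 2, Plan in week 1.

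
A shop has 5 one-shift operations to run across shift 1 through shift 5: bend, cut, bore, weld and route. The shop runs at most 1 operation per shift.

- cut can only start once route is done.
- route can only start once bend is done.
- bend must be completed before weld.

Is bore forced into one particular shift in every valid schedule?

bore can be shift 1 (e.g. bend=shift 2, route=shift 3, bore=shift 1, weld=shift 5, cut=shift 4) or shift 2 (e.g. bend -> shift 1, bore -> shift 2, weld -> shift 5, cut -> shift 4, route -> shift 3).

No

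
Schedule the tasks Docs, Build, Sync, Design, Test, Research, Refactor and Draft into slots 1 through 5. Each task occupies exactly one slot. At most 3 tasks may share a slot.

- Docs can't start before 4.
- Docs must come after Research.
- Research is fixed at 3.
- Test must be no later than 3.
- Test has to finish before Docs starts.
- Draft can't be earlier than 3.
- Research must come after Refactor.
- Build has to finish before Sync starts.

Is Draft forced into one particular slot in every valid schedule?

Draft can be 3 (e.g. Sync=2; Design=2; Research=3; Draft=3; Refactor=1; Docs=4; Build=1; Test=1) or 4 (e.g. Design in 2; Sync in 2; Build in 1; Refactor in 1; Research in 3; Draft in 4; Test in 1; Docs in 4).

No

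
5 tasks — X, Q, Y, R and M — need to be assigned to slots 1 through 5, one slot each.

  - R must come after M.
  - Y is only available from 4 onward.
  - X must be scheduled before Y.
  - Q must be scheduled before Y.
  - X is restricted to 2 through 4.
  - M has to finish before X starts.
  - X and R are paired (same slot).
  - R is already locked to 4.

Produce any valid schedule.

Q=1; Y=5; X=4; R=4; M=1

Checking: M(1) before X(4); X(4) before Y(5); M(1) before R(4); Q(1) before Y(5); X = R = 4; X=4 in [2,4]; R=4 in [4,4]; Y=5 in [4,5].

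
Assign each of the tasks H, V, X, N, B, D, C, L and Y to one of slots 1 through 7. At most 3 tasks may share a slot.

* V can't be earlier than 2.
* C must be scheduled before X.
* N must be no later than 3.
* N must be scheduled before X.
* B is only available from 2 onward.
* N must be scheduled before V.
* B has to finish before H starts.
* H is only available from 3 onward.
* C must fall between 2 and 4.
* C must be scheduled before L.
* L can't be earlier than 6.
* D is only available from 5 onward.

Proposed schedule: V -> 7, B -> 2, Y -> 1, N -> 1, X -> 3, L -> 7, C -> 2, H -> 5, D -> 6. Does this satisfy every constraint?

Yes, all constraints hold

C must be scheduled before X — holds.
D is only available from 5 onward — holds.
N must be scheduled before V — holds.
N must be scheduled before X — holds.
L can't be earlier than 6 — holds.
At most 3 tasks may share a slot — holds.
B has to finish before H starts — holds.
C must be scheduled before L — holds.
V can't be earlier than 2 — holds.
N must be no later than 3 — holds.
H is only available from 3 onward — holds.
B is only available from 2 onward — holds.
C must fall between 2 and 4 — holds.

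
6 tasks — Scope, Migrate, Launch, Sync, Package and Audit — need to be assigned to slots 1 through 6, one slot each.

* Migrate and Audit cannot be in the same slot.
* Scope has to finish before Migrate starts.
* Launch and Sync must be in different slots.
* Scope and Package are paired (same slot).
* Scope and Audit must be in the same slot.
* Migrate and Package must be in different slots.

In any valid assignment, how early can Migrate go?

Precedence pushes Migrate to at least 2.
Migrate at 2 is achievable: Launch=1; Package=1; Scope=1; Audit=1; Sync=2; Migrate=2.

2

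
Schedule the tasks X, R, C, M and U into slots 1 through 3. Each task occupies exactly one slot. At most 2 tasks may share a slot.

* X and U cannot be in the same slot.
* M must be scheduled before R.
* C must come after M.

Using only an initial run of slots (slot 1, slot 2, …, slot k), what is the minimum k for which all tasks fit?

The precedence chain requires at least 2 distinct slots.
With at most 2 per slot and 5 tasks, at least 3 slots are needed.
3 works (last occupied slot: 3): for example R -> 2, U -> 3, X -> 1, C -> 2, M -> 1.

3 slots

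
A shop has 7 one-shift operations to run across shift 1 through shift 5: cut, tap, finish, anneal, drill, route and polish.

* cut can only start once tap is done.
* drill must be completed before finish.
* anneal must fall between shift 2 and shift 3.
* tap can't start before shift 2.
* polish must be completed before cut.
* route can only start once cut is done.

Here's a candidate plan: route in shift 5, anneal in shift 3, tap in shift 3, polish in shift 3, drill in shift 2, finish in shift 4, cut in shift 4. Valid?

cut can only start once tap is done — holds.
route can only start once cut is done — holds.
anneal must fall between shift 2 and shift 3 — holds.
drill must be completed before finish — holds.
tap can't start before shift 2 — holds.
polish must be completed before cut — holds.

Yes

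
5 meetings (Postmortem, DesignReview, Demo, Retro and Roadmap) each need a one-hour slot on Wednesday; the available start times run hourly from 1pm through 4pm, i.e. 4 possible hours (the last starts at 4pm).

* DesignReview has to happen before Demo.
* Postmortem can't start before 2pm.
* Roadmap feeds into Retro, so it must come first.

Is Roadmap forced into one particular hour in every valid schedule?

No

Roadmap can be 1pm (e.g. Postmortem in 2pm; Roadmap in 1pm; Demo in 2pm; DesignReview in 1pm; Retro in 2pm) or 2pm (e.g. Retro=3pm; Postmortem=2pm; DesignReview=1pm; Demo=2pm; Roadmap=2pm).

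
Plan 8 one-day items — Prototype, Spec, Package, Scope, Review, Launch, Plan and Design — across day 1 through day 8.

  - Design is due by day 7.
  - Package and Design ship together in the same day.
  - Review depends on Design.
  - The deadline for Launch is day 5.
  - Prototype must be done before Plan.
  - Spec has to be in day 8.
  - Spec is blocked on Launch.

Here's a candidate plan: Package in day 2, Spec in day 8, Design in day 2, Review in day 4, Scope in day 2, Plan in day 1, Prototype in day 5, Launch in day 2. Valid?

The deadline for Launch is day 5 — holds.
Package and Design ship together in the same day — holds.
Spec has to be in day 8 — holds.
Design is due by day 7 — holds.
Prototype must be done before Plan — violated.
Review depends on Design — holds.
Spec is blocked on Launch — holds.

No — it violates: Prototype must be done before Plan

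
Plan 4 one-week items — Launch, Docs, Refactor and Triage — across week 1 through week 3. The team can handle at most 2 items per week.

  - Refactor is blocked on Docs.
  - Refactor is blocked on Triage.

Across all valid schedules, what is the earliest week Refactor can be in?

Precedence pushes Refactor to at least week 2.
Refactor at week 2 is achievable: Launch=week 2, Triage=week 1, Docs=week 1, Refactor=week 2.

week 2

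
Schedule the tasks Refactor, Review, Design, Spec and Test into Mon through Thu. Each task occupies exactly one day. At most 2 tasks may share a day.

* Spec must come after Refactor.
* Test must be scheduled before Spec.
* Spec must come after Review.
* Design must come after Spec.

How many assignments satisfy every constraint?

Splitting on Refactor: it can be Mon (3), Tue (3). Listing each branch's schedules as (Review, Design, Spec, Test):
Refactor=Mon: (Mon,Thu,Wed,Tue) (Tue,Thu,Wed,Mon) (Tue,Thu,Wed,Tue) — 3.
Refactor=Tue: (Mon,Thu,Wed,Mon) (Mon,Thu,Wed,Tue) (Tue,Thu,Wed,Mon) — 3.
Summing: 3 + 3 = 6.

6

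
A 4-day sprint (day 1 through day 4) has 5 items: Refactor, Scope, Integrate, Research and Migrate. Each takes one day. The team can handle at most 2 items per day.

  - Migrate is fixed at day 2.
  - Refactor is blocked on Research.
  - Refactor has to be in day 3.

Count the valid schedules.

Splitting on Scope: it can be day 1 (6), day 2 (3), day 3 (5), day 4 (7). Listing each branch's schedules as (Refactor, Integrate, Research, Migrate) by day number:
Scope=day 1: (3,1,2,2) (3,2,1,2) (3,3,1,2) (3,3,2,2) (3,4,1,2) (3,4,2,2) — 6.
Scope=day 2: (3,1,1,2) (3,3,1,2) (3,4,1,2) — 3.
Scope=day 3: (3,1,1,2) (3,1,2,2) (3,2,1,2) (3,4,1,2) (3,4,2,2) — 5.
Scope=day 4: (3,1,1,2) (3,1,2,2) (3,2,1,2) (3,3,1,2) (3,3,2,2) (3,4,1,2) (3,4,2,2) — 7.
Summing: 6 + 3 + 5 + 7 = 21.

21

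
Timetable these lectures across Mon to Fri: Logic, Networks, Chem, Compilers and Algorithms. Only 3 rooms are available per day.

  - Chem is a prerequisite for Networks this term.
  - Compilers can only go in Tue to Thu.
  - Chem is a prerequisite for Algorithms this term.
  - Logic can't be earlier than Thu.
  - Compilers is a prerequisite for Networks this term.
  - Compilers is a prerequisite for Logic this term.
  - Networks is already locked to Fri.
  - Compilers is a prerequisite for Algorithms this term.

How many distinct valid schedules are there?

Splitting on Logic: it can be Thu (16), Fri (20). Listing each branch's schedules as (Networks, Chem, Compilers, Algorithms):
Logic=Thu: (Fri,Mon,Tue,Wed) (Fri,Mon,Tue,Thu) (Fri,Mon,Tue,Fri) (Fri,Mon,Wed,Thu) (Fri,Mon,Wed,Fri) (Fri,Tue,Tue,Wed) (Fri,Tue,Tue,Thu) (Fri,Tue,Tue,Fri) (Fri,Tue,Wed,Thu) (Fri,Tue,Wed,Fri) (Fri,Wed,Tue,Thu) (Fri,Wed,Tue,Fri) (Fri,Wed,Wed,Thu) (Fri,Wed,Wed,Fri) (Fri,Thu,Tue,Fri) (Fri,Thu,Wed,Fri) — 16.
Logic=Fri: (Fri,Mon,Tue,Wed) (Fri,Mon,Tue,Thu) (Fri,Mon,Tue,Fri) (Fri,Mon,Wed,Thu) (Fri,Mon,Wed,Fri) (Fri,Mon,Thu,Fri) (Fri,Tue,Tue,Wed) (Fri,Tue,Tue,Thu) (Fri,Tue,Tue,Fri) (Fri,Tue,Wed,Thu) (Fri,Tue,Wed,Fri) (Fri,Tue,Thu,Fri) (Fri,Wed,Tue,Thu) (Fri,Wed,Tue,Fri) (Fri,Wed,Wed,Thu) (Fri,Wed,Wed,Fri) (Fri,Wed,Thu,Fri) (Fri,Thu,Tue,Fri) (Fri,Thu,Wed,Fri) (Fri,Thu,Thu,Fri) — 20.
Summing: 16 + 20 = 36.

36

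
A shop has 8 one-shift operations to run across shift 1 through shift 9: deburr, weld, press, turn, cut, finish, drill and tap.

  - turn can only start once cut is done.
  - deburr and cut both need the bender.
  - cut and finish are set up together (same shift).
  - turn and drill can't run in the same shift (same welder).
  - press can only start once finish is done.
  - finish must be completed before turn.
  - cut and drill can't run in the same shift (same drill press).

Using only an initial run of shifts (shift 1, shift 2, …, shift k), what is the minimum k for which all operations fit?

3 shifts

The precedence chain requires at least 2 distinct shifts.
Could 2 shifts be enough, i.e. nothing placed later than shift 2? No: turn must come after finish (at shift 1 or later) → {shift 2}; cut must come before turn (at shift 2 or earlier) → {shift 1}; drill can't share with cut (shift 1) → {shift 2}; drill can't share with turn (shift 2) → nothing is left.
So 2 shifts is not enough.
3 works (last occupied shift: shift 3): for example press in shift 2, cut in shift 1, deburr in shift 2, tap in shift 1, turn in shift 2, drill in shift 3, finish in shift 1, weld in shift 1.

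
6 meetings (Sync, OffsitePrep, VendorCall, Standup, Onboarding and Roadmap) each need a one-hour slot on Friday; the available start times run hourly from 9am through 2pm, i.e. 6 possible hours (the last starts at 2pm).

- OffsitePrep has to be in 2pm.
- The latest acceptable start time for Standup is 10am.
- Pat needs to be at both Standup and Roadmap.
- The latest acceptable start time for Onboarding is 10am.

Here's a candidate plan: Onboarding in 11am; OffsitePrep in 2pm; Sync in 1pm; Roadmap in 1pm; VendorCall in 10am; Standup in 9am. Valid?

The latest acceptable start time for Standup is 10am — holds.
The latest acceptable start time for Onboarding is 10am — violated.
OffsitePrep has to be in 2pm — holds.
Pat needs to be at both Standup and Roadmap — holds.

No — it violates: The latest acceptable start time for Onboarding is 10am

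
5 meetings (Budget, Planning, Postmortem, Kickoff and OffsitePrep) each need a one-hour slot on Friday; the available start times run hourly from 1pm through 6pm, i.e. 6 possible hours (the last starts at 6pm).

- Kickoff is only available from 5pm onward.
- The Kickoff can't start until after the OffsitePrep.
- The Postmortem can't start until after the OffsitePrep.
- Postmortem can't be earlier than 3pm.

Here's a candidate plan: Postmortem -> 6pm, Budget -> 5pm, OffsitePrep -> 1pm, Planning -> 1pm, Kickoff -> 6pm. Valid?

Yes, all constraints hold

The Postmortem can't start until after the OffsitePrep — holds.
Postmortem can't be earlier than 3pm — holds.
Kickoff is only available from 5pm onward — holds.
The Kickoff can't start until after the OffsitePrep — holds.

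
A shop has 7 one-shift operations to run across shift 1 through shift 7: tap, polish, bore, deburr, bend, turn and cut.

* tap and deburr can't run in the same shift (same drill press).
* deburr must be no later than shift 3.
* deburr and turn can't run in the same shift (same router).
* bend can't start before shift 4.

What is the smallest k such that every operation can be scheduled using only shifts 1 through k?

bend can't be placed before shift 4, so the schedule must run through at least shift 4.
4 works (last occupied shift: shift 4): for example bend=shift 4, tap=shift 2, cut=shift 1, bore=shift 1, deburr=shift 1, polish=shift 1, turn=shift 2.

4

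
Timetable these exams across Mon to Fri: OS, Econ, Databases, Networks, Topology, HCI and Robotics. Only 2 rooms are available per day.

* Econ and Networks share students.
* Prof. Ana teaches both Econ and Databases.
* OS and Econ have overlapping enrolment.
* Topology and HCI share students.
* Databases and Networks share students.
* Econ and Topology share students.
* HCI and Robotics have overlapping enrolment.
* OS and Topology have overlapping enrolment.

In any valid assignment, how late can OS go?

OS at Fri is achievable: Databases in Tue, Networks in Wed, HCI in Mon, Econ in Mon, OS in Fri, Topology in Tue, Robotics in Wed.

Fri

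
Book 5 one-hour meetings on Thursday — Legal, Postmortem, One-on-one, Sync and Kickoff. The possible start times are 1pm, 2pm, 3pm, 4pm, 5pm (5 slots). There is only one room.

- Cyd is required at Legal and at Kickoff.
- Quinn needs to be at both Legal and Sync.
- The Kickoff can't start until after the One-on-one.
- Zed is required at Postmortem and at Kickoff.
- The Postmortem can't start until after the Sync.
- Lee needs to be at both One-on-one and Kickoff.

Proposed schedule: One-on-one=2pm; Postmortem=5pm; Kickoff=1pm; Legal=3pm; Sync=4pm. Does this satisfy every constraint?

No. The Kickoff can't start until after the One-on-one is not satisfied.

There is only one room — holds.
Quinn needs to be at both Legal and Sync — holds.
Lee needs to be at both One-on-one and Kickoff — holds.
Zed is required at Postmortem and at Kickoff — holds.
Cyd is required at Legal and at Kickoff — holds.
The Kickoff can't start until after the One-on-one — violated.
The Postmortem can't start until after the Sync — holds.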